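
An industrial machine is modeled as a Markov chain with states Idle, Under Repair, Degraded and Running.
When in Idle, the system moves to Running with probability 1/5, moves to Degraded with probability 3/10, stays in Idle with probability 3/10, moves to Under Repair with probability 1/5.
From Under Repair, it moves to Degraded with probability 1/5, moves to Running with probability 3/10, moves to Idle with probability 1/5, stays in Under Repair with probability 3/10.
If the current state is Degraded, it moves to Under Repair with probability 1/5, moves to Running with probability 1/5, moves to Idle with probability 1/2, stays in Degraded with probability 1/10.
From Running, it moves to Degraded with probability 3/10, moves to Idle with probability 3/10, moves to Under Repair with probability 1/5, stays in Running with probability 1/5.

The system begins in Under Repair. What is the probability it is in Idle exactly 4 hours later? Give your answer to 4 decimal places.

0.3239

Propagate the distribution vector 4 hours from Under Repair.
After 0 hours: (0.0000, 1.0000, 0.0000, 0.0000)
After 1 hour: (0.2000, 0.3000, 0.2000, 0.3000)
After 2 hours: (0.3100, 0.2300, 0.2300, 0.2300)
After 3 hours: (0.3230, 0.2230, 0.2310, 0.2230)
After 4 hours: (0.3239, 0.2223, 0.2315, 0.2223)
P(in Idle after 4 hours) = 0.3239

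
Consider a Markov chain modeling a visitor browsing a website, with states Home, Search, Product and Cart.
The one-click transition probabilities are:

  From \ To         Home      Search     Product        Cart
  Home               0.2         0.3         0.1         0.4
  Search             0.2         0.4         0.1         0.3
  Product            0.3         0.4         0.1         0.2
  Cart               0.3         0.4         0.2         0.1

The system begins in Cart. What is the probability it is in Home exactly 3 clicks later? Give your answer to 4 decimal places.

0.2400

Propagate the distribution vector 3 clicks from Cart.
After 0 clicks: (0.0000, 0.0000, 0.0000, 1.0000)
After 1 click: (0.3000, 0.4000, 0.2000, 0.1000)
After 2 clicks: (0.2300, 0.3700, 0.1100, 0.2900)
After 3 clicks: (0.2400, 0.3770, 0.1290, 0.2540)
P(in Home after 3 clicks) = 0.2400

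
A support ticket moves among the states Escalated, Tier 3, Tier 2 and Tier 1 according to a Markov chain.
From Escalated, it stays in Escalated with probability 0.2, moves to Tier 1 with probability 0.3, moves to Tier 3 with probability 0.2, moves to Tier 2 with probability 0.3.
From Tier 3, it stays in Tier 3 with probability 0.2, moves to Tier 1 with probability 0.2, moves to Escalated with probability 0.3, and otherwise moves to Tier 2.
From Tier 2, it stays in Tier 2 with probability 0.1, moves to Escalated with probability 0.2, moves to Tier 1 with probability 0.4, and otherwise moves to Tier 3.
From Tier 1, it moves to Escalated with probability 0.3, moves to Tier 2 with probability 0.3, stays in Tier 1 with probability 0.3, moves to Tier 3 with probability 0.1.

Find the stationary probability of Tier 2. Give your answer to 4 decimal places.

Let the stationary distribution be π with π = πP and π_1 + π_2 + π_3 + π_4 = 1.
π_1 = 0.2·π_1 + 0.3·π_2 + 0.2·π_3 + 0.3·π_4
π_2 = 0.2·π_1 + 0.2·π_2 + 0.3·π_3 + 0.1·π_4
π_3 = 0.3·π_1 + 0.3·π_2 + 0.1·π_3 + 0.3·π_4
Solving with the normalization constraint gives π = (0.2500, 0.1944, 0.2500, 0.3056).
So the stationary probability of Tier 2 is 0.2500.

0.2500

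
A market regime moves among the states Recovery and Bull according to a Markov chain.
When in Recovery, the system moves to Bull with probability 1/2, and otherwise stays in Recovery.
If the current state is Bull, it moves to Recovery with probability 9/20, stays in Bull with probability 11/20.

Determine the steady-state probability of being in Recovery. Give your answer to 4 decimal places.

0.4737

Let the stationary distribution be π with π = πP and π_1 + π_2 = 1.
π_1 = 0.5·π_1 + 0.45·π_2
Solving with the normalization constraint gives π = (0.4737, 0.5263).
So the stationary probability of Recovery is 0.4737.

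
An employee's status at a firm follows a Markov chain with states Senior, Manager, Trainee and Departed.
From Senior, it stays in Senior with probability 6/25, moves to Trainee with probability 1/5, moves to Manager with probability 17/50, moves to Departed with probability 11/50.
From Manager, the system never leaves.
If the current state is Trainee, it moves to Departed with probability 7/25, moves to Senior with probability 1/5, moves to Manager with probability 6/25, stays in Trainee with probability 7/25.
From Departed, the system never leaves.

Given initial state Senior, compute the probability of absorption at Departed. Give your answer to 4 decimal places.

Let h(s) be the probability of absorption at Departed starting from transient state s. Then h(Departed) = 1 and h(Manager) = 0. By first-step analysis:
h(Senior) = 0.24·h(Senior) + 0.34·0 + 0.2·h(Trainee) + 0.22·1
h(Trainee) = 0.2·h(Senior) + 0.24·0 + 0.28·h(Trainee) + 0.28·1
Solving: h(Senior) = 0.4227, h(Trainee) = 0.5063.
Starting from Senior, the probability is 0.4227.

0.4227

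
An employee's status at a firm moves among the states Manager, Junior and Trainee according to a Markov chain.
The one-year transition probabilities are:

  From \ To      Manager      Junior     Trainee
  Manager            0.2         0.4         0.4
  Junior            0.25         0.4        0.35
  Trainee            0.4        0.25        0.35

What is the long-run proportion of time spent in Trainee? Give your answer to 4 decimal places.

Let the stationary distribution be π with π = πP and π_1 + π_2 + π_3 = 1.
π_1 = 0.2·π_1 + 0.25·π_2 + 0.4·π_3
π_2 = 0.4·π_1 + 0.4·π_2 + 0.25·π_3
Solving with the normalization constraint gives π = (0.2902, 0.3453, 0.3645).
So the stationary probability of Trainee is 0.3645.

0.3645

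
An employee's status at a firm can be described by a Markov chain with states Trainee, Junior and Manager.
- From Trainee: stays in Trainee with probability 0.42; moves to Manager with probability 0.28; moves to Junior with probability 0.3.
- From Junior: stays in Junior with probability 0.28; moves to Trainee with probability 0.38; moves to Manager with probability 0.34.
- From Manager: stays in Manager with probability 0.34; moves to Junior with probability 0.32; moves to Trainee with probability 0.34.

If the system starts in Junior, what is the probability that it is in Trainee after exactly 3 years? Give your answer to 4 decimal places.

0.3826

Propagate the distribution vector 3 years from Junior.
After 0 years: (0.0000, 1.0000, 0.0000)
After 1 year: (0.3800, 0.2800, 0.3400)
After 2 years: (0.3816, 0.3012, 0.3172)
After 3 years: (0.3826, 0.3003, 0.3171)
P(in Trainee after 3 years) = 0.3826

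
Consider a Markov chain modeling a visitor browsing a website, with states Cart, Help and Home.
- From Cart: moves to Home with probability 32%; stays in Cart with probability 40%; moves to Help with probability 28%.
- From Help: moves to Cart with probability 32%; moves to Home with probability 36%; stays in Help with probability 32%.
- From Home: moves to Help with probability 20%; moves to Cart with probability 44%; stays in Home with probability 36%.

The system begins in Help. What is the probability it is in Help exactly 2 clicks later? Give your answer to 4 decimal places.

Sum over the intermediate state after 1 click:
P = P(Help→Cart)·P(Cart→Help) + P(Help→Help)·P(Help→Help) + P(Help→Home)·P(Home→Help)
  = 0.32×0.28 + 0.32×0.32 + 0.36×0.2
  = 0.0896 + 0.1024 + 0.0720 = 0.2640

0.2640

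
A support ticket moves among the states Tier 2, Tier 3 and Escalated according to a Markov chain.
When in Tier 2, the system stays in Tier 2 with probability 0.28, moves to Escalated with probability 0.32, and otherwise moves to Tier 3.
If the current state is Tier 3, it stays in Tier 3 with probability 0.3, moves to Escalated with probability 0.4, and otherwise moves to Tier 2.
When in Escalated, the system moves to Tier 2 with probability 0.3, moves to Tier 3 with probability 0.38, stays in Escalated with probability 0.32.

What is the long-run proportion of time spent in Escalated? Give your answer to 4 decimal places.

0.3486

Let the stationary distribution be π with π = πP and π_1 + π_2 + π_3 = 1.
π_1 = 0.28·π_1 + 0.3·π_2 + 0.3·π_3
π_2 = 0.4·π_1 + 0.3·π_2 + 0.38·π_3
Solving with the normalization constraint gives π = (0.2941, 0.3573, 0.3486).
So the stationary probability of Escalated is 0.3486.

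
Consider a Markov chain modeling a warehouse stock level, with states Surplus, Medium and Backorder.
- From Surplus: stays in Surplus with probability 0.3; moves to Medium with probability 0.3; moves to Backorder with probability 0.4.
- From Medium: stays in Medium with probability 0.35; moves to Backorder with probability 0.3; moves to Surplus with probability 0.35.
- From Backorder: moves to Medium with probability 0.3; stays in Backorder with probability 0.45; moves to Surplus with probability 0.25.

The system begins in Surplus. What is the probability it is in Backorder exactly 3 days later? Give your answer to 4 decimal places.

0.3880

Propagate the distribution vector 3 days from Surplus.
After 0 days: (1.0000, 0.0000, 0.0000)
After 1 day: (0.3000, 0.3000, 0.4000)
After 2 days: (0.2950, 0.3150, 0.3900)
After 3 days: (0.2963, 0.3158, 0.3880)
P(in Backorder after 3 days) = 0.3880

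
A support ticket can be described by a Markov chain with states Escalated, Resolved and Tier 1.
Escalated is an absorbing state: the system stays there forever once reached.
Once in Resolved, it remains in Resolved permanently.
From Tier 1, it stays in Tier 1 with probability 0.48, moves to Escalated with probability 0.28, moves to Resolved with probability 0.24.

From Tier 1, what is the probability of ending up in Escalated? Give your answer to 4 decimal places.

Let h(s) be the probability of absorption at Escalated starting from transient state s. Then h(Escalated) = 1 and h(Resolved) = 0. By first-step analysis:
h(Tier 1) = 0.28·1 + 0.24·0 + 0.48·h(Tier 1)
Solving: h(Tier 1) = 0.5385.
Starting from Tier 1, the probability is 0.5385.

0.5385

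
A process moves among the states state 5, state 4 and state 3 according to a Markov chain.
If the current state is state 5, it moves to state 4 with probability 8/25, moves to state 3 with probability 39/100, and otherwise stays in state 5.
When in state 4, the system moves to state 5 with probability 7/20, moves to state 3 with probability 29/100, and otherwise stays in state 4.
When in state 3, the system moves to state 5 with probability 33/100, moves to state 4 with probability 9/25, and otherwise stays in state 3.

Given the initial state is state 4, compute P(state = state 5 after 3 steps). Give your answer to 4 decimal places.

0.3240

Propagate the distribution vector 3 steps from state 4.
After 0 steps: (0.0000, 1.0000, 0.0000)
After 1 step: (0.3500, 0.3600, 0.2900)
After 2 steps: (0.3232, 0.3460, 0.3308)
After 3 steps: (0.3240, 0.3471, 0.3289)
P(in state 5 after 3 steps) = 0.3240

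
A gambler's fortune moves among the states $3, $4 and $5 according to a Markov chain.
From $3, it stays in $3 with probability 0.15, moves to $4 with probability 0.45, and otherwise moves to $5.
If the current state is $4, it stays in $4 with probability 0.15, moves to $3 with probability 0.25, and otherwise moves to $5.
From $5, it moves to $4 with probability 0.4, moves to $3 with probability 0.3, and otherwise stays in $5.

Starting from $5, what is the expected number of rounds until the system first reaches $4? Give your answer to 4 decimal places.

2.4211

Let t(s) be the expected number of rounds to first reach $4 from state s, with t($4) = 0. Conditioning on the first round:
t($3) = 1 + 0.15·t($3) + 0.4·t($5)
t($5) = 1 + 0.3·t($3) + 0.3·t($5)
Solving: t($3) = 2.3158, t($5) = 2.4211.
Expected rounds from $5 to $4: 2.4211.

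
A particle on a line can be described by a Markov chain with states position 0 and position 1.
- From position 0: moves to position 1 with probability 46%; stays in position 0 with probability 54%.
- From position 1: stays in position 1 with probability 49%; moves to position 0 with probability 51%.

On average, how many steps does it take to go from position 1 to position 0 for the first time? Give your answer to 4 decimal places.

1.9608

Let t(s) be the expected number of steps to first reach position 0 from state s, with t(position 0) = 0. Conditioning on the first step:
t(position 1) = 1 + 0.49·t(position 1)
Solving: t(position 1) = 1.9608.
Expected steps from position 1 to position 0: 1.9608.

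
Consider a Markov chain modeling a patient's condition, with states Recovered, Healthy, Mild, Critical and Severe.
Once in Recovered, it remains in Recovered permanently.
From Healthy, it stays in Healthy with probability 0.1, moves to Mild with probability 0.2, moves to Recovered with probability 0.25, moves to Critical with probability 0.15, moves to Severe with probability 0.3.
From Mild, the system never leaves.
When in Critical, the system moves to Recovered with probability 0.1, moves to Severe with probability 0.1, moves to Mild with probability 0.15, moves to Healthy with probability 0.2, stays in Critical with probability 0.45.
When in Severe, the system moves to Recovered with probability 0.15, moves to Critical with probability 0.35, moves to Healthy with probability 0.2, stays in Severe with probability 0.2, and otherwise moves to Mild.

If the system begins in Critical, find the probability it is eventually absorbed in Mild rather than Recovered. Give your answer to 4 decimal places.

0.5291

Let h(s) be the probability of absorption at Mild starting from transient state s. Then h(Mild) = 1 and h(Recovered) = 0. By first-step analysis:
h(Healthy) = 0.25·0 + 0.1·h(Healthy) + 0.2·1 + 0.15·h(Critical) + 0.3·h(Severe)
h(Critical) = 0.1·0 + 0.2·h(Healthy) + 0.15·1 + 0.45·h(Critical) + 0.1·h(Severe)
h(Severe) = 0.15·0 + 0.2·h(Healthy) + 0.1·1 + 0.35·h(Critical) + 0.2·h(Severe)
Solving: h(Healthy) = 0.4683, h(Critical) = 0.5291, h(Severe) = 0.4735.
Starting from Critical, the probability is 0.5291.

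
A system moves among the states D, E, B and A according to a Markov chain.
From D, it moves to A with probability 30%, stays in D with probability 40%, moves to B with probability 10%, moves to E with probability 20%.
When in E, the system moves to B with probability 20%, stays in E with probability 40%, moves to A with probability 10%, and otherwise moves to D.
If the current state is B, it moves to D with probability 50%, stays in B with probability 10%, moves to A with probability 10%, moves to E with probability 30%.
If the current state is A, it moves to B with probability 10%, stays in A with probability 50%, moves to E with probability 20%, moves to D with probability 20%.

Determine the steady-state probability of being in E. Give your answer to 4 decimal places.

Let the stationary distribution be π with π = πP and π_1 + π_2 + π_3 + π_4 = 1.
π_1 = 0.4·π_1 + 0.3·π_2 + 0.5·π_3 + 0.2·π_4
π_2 = 0.2·π_1 + 0.4·π_2 + 0.3·π_3 + 0.2·π_4
π_3 = 0.1·π_1 + 0.2·π_2 + 0.1·π_3 + 0.1·π_4
Solving with the normalization constraint gives π = (0.3307, 0.2658, 0.1266, 0.2769).
So the stationary probability of E is 0.2658.

0.2658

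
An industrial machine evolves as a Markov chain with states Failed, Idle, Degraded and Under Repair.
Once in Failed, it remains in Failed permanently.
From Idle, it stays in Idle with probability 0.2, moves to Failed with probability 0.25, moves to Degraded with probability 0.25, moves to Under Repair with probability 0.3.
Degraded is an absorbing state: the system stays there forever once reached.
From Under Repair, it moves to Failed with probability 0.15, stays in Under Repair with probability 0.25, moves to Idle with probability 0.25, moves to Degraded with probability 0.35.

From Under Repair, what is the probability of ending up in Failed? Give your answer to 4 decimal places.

0.3476

Let h(s) be the probability of absorption at Failed starting from transient state s. Then h(Failed) = 1 and h(Degraded) = 0. By first-step analysis:
h(Idle) = 0.25·1 + 0.2·h(Idle) + 0.25·0 + 0.3·h(Under Repair)
h(Under Repair) = 0.15·1 + 0.25·h(Idle) + 0.35·0 + 0.25·h(Under Repair)
Solving: h(Idle) = 0.4429, h(Under Repair) = 0.3476.
Starting from Under Repair, the probability is 0.3476.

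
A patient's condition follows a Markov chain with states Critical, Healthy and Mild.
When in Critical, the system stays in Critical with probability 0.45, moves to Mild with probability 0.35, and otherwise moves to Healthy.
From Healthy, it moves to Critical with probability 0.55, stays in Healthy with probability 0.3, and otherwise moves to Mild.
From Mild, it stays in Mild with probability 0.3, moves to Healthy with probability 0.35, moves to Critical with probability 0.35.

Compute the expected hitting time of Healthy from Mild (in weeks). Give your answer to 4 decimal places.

3.4286

Let t(s) be the expected number of weeks to first reach Healthy from state s, with t(Healthy) = 0. Conditioning on the first week:
t(Critical) = 1 + 0.45·t(Critical) + 0.35·t(Mild)
t(Mild) = 1 + 0.35·t(Critical) + 0.3·t(Mild)
Solving: t(Critical) = 4.0000, t(Mild) = 3.4286.
Expected weeks from Mild to Healthy: 3.4286.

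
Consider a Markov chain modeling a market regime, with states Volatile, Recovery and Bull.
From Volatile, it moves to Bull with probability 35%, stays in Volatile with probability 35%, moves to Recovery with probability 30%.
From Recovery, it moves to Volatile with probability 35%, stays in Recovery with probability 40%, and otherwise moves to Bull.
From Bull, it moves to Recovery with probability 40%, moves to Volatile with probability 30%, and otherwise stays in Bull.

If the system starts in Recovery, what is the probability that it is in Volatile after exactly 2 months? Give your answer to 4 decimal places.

0.3375

Sum over the intermediate state after 1 month:
P = P(Recovery→Volatile)·P(Volatile→Volatile) + P(Recovery→Recovery)·P(Recovery→Volatile) + P(Recovery→Bull)·P(Bull→Volatile)
  = 0.35×0.35 + 0.4×0.35 + 0.25×0.3
  = 0.1225 + 0.1400 + 0.0750 = 0.3375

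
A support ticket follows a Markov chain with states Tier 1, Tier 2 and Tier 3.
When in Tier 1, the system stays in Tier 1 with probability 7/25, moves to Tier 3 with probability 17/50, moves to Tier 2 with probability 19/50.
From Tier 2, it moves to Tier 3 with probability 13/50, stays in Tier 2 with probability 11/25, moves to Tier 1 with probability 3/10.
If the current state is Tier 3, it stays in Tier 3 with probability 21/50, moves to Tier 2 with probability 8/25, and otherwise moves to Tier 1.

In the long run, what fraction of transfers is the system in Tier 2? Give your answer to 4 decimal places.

Let the stationary distribution be π with π = πP and π_1 + π_2 + π_3 = 1.
π_1 = 0.28·π_1 + 0.3·π_2 + 0.26·π_3
π_2 = 0.38·π_1 + 0.44·π_2 + 0.32·π_3
Solving with the normalization constraint gives π = (0.2809, 0.3828, 0.3363).
So the stationary probability of Tier 2 is 0.3828.

0.3828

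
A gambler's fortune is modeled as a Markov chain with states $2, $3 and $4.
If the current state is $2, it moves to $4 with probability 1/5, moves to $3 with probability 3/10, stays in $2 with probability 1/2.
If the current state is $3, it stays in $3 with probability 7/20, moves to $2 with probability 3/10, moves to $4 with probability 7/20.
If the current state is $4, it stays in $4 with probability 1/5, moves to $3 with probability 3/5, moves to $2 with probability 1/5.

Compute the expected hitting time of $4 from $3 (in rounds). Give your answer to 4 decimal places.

3.4043

Let t(s) be the expected number of rounds to first reach $4 from state s, with t($4) = 0. Conditioning on the first round:
t($2) = 1 + 0.5·t($2) + 0.3·t($3)
t($3) = 1 + 0.3·t($2) + 0.35·t($3)
Solving: t($2) = 4.0426, t($3) = 3.4043.
Expected rounds from $3 to $4: 3.4043.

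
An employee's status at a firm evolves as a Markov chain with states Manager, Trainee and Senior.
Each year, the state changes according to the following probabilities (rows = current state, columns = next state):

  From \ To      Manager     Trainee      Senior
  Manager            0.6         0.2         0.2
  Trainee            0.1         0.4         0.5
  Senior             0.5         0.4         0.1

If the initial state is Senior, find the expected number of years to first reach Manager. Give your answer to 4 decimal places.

2.9412

Let t(s) be the expected number of years to first reach Manager from state s, with t(Manager) = 0. Conditioning on the first year:
t(Trainee) = 1 + 0.4·t(Trainee) + 0.5·t(Senior)
t(Senior) = 1 + 0.4·t(Trainee) + 0.1·t(Senior)
Solving: t(Trainee) = 4.1176, t(Senior) = 2.9412.
Expected years from Senior to Manager: 2.9412.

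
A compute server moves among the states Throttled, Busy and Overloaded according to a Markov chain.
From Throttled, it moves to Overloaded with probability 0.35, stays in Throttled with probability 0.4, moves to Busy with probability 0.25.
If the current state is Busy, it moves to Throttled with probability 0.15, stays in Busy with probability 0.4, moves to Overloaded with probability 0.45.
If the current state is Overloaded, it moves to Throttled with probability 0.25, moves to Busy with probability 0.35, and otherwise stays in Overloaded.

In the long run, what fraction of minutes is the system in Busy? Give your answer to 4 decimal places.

Let the stationary distribution be π with π = πP and π_1 + π_2 + π_3 = 1.
π_1 = 0.4·π_1 + 0.15·π_2 + 0.25·π_3
π_2 = 0.25·π_1 + 0.4·π_2 + 0.35·π_3
Solving with the normalization constraint gives π = (0.2539, 0.3417, 0.4044).
So the stationary probability of Busy is 0.3417.

0.3417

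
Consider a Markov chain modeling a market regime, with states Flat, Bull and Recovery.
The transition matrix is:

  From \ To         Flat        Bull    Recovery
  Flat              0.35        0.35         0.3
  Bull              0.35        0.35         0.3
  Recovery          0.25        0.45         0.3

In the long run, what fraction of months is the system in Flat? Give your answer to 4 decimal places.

0.3200

Let the stationary distribution be π with π = πP and π_1 + π_2 + π_3 = 1.
π_1 = 0.35·π_1 + 0.35·π_2 + 0.25·π_3
π_2 = 0.35·π_1 + 0.35·π_2 + 0.45·π_3
Solving with the normalization constraint gives π = (0.3200, 0.3800, 0.3000).
So the stationary probability of Flat is 0.3200.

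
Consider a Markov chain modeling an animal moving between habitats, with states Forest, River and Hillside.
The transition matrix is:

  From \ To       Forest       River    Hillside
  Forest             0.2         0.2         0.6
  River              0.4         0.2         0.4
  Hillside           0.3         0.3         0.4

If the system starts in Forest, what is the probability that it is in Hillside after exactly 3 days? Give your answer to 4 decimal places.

0.4600

Propagate the distribution vector 3 days from Forest.
After 0 days: (1.0000, 0.0000, 0.0000)
After 1 day: (0.2000, 0.2000, 0.6000)
After 2 days: (0.3000, 0.2600, 0.4400)
After 3 days: (0.2960, 0.2440, 0.4600)
P(in Hillside after 3 days) = 0.4600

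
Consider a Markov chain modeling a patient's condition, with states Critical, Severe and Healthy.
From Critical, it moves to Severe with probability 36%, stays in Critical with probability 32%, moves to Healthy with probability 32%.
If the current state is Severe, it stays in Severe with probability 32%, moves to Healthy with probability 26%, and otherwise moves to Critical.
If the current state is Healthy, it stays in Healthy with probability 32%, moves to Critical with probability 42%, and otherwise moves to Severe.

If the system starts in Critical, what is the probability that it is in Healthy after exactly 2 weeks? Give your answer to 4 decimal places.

Sum over the intermediate state after 1 week:
P = P(Critical→Critical)·P(Critical→Healthy) + P(Critical→Severe)·P(Severe→Healthy) + P(Critical→Healthy)·P(Healthy→Healthy)
  = 0.32×0.32 + 0.36×0.26 + 0.32×0.32
  = 0.1024 + 0.0936 + 0.1024 = 0.2984

0.2984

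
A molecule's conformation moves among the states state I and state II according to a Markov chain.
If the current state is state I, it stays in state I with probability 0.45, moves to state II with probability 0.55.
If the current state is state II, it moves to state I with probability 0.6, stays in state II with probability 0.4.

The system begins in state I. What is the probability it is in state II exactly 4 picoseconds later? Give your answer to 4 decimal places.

Propagate the distribution vector 4 picoseconds from state I.
After 0 picoseconds: (1.0000, 0.0000)
After 1 picosecond: (0.4500, 0.5500)
After 2 picoseconds: (0.5325, 0.4675)
After 3 picoseconds: (0.5201, 0.4799)
After 4 picoseconds: (0.5220, 0.4780)
P(in state II after 4 picoseconds) = 0.4780

0.4780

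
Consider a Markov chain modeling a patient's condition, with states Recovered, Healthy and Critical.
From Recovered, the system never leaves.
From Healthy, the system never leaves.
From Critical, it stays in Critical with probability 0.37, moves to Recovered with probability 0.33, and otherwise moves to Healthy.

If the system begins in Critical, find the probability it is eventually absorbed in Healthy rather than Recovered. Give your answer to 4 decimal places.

Let h(s) be the probability of absorption at Healthy starting from transient state s. Then h(Healthy) = 1 and h(Recovered) = 0. By first-step analysis:
h(Critical) = 0.33·0 + 0.3·1 + 0.37·h(Critical)
Solving: h(Critical) = 0.4762.
Starting from Critical, the probability is 0.4762.

0.4762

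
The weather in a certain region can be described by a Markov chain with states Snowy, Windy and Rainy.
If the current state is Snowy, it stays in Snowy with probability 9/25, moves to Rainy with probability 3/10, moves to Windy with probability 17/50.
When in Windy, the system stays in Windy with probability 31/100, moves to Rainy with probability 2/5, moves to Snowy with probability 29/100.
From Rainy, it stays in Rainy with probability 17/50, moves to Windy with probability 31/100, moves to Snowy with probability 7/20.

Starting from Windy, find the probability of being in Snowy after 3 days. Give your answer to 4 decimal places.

0.3342

Propagate the distribution vector 3 days from Windy.
After 0 days: (0.0000, 1.0000, 0.0000)
After 1 day: (0.2900, 0.3100, 0.4000)
After 2 days: (0.3343, 0.3187, 0.3470)
After 3 days: (0.3342, 0.3200, 0.3458)
P(in Snowy after 3 days) = 0.3342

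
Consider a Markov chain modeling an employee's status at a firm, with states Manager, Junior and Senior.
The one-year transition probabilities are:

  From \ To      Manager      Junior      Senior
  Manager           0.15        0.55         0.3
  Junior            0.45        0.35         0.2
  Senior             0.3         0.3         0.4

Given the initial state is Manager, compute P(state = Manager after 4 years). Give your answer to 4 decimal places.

0.3161

Propagate the distribution vector 4 years from Manager.
After 0 years: (1.0000, 0.0000, 0.0000)
After 1 year: (0.1500, 0.5500, 0.3000)
After 2 years: (0.3600, 0.3650, 0.2750)
After 3 years: (0.3008, 0.4083, 0.2910)
After 4 years: (0.3161, 0.3956, 0.2883)
P(in Manager after 4 years) = 0.3161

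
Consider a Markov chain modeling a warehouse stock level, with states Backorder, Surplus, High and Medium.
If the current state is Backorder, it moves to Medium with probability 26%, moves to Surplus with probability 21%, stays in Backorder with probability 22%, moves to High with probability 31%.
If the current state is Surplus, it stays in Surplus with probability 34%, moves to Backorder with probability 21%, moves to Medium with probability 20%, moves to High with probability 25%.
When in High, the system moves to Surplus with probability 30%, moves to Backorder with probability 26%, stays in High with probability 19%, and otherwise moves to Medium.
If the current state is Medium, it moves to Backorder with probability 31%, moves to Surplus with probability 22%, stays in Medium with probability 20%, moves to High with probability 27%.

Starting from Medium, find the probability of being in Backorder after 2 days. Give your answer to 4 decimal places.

0.2466

Propagate the distribution vector 2 days from Medium.
After 0 days: (0.0000, 0.0000, 0.0000, 1.0000)
After 1 day: (0.3100, 0.2200, 0.2700, 0.2000)
After 2 days: (0.2466, 0.2649, 0.2564, 0.2321)
P(in Backorder after 2 days) = 0.2466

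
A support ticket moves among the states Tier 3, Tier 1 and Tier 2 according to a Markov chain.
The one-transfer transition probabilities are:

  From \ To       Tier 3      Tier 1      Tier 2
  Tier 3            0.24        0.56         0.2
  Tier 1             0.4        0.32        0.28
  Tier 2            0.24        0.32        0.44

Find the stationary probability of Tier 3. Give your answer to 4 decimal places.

Let the stationary distribution be π with π = πP and π_1 + π_2 + π_3 = 1.
π_1 = 0.24·π_1 + 0.4·π_2 + 0.24·π_3
π_2 = 0.56·π_1 + 0.32·π_2 + 0.32·π_3
Solving with the normalization constraint gives π = (0.3028, 0.3927, 0.3045).
So the stationary probability of Tier 3 is 0.3028.

0.3028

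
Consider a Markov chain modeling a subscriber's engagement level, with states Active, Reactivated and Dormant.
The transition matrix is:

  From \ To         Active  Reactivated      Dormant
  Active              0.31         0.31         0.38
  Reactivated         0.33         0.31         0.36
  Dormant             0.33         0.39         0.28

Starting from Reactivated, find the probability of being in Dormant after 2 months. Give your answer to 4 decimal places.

Sum over the intermediate state after 1 month:
P = P(Reactivated→Active)·P(Active→Dormant) + P(Reactivated→Reactivated)·P(Reactivated→Dormant) + P(Reactivated→Dormant)·P(Dormant→Dormant)
  = 0.33×0.38 + 0.31×0.36 + 0.36×0.28
  = 0.1254 + 0.1116 + 0.1008 = 0.3378

0.3378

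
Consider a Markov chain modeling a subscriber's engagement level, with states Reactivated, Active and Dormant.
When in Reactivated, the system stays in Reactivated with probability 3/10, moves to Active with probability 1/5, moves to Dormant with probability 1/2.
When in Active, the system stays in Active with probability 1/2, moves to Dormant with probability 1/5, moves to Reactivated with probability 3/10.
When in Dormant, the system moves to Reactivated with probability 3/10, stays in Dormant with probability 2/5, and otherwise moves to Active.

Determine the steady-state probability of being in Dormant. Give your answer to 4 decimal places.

0.3625

Let the stationary distribution be π with π = πP and π_1 + π_2 + π_3 = 1.
π_1 = 0.3·π_1 + 0.3·π_2 + 0.3·π_3
π_2 = 0.2·π_1 + 0.5·π_2 + 0.3·π_3
Solving with the normalization constraint gives π = (0.3000, 0.3375, 0.3625).
So the stationary probability of Dormant is 0.3625.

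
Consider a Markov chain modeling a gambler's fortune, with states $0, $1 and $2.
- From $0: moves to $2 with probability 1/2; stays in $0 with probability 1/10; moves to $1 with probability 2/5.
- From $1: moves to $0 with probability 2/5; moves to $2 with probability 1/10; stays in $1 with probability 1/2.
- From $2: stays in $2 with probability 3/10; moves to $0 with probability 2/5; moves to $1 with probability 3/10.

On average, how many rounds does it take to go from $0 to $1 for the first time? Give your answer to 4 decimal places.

Let t(s) be the expected number of rounds to first reach $1 from state s, with t($1) = 0. Conditioning on the first round:
t($0) = 1 + 0.1·t($0) + 0.5·t($2)
t($2) = 1 + 0.4·t($0) + 0.3·t($2)
Solving: t($0) = 2.7907, t($2) = 3.0233.
Expected rounds from $0 to $1: 2.7907.

2.7907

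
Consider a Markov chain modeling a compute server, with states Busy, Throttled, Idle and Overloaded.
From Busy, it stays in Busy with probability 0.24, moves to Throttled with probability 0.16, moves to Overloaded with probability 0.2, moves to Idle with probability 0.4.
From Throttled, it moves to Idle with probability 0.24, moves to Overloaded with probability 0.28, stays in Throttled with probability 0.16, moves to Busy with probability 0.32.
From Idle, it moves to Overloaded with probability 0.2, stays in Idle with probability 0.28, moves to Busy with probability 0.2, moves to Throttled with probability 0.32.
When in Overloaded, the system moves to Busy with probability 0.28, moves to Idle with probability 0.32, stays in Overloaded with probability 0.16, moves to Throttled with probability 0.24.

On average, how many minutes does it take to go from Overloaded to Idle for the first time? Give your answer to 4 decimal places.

3.0673

Let t(s) be the expected number of minutes to first reach Idle from state s, with t(Idle) = 0. Conditioning on the first minute:
t(Busy) = 1 + 0.24·t(Busy) + 0.16·t(Throttled) + 0.2·t(Overloaded)
t(Throttled) = 1 + 0.32·t(Busy) + 0.16·t(Throttled) + 0.28·t(Overloaded)
t(Overloaded) = 1 + 0.28·t(Busy) + 0.24·t(Throttled) + 0.16·t(Overloaded)
Solving: t(Busy) = 2.8146, t(Throttled) = 3.2851, t(Overloaded) = 3.0673.
Expected minutes from Overloaded to Idle: 3.0673.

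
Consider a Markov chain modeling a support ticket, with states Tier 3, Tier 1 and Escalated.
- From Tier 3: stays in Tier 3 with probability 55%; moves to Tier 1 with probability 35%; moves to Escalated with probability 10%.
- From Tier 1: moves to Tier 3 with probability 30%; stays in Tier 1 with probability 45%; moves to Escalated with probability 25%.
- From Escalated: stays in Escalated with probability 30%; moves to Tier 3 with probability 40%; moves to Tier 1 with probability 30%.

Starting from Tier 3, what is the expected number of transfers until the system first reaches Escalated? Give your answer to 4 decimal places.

6.3158

Let t(s) be the expected number of transfers to first reach Escalated from state s, with t(Escalated) = 0. Conditioning on the first transfer:
t(Tier 3) = 1 + 0.55·t(Tier 3) + 0.35·t(Tier 1)
t(Tier 1) = 1 + 0.3·t(Tier 3) + 0.45·t(Tier 1)
Solving: t(Tier 3) = 6.3158, t(Tier 1) = 5.2632.
Expected transfers from Tier 3 to Escalated: 6.3158.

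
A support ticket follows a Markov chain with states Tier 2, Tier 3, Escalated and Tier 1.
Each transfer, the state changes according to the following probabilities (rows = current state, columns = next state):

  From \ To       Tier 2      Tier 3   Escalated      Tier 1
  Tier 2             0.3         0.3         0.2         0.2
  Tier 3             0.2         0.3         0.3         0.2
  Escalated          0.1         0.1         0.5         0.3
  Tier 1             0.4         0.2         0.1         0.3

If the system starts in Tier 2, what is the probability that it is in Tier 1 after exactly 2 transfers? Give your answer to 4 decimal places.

Propagate the distribution vector 2 transfers from Tier 2.
After 0 transfers: (1.0000, 0.0000, 0.0000, 0.0000)
After 1 transfer: (0.3000, 0.3000, 0.2000, 0.2000)
After 2 transfers: (0.2500, 0.2400, 0.2700, 0.2400)
P(in Tier 1 after 2 transfers) = 0.2400

0.2400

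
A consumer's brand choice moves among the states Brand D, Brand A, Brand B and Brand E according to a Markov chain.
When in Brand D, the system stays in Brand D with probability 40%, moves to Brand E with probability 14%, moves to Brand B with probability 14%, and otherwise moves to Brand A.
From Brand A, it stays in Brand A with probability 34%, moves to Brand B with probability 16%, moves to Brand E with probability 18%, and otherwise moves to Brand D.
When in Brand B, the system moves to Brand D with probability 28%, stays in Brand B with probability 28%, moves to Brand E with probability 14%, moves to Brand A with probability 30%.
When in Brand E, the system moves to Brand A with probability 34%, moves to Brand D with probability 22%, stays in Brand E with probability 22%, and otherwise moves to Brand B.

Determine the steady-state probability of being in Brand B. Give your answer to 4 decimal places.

0.1858

Let the stationary distribution be π with π = πP and π_1 + π_2 + π_3 + π_4 = 1.
π_1 = 0.4·π_1 + 0.32·π_2 + 0.28·π_3 + 0.22·π_4
π_2 = 0.32·π_1 + 0.34·π_2 + 0.3·π_3 + 0.34·π_4
π_3 = 0.14·π_1 + 0.16·π_2 + 0.28·π_3 + 0.22·π_4
Solving with the normalization constraint gives π = (0.3217, 0.3261, 0.1858, 0.1664).
So the stationary probability of Brand B is 0.1858.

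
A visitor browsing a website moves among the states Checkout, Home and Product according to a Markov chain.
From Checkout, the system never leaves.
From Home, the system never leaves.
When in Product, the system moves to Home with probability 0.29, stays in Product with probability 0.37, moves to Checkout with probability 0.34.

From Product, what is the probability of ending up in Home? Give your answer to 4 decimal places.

0.4603

Let h(s) be the probability of absorption at Home starting from transient state s. Then h(Home) = 1 and h(Checkout) = 0. By first-step analysis:
h(Product) = 0.34·0 + 0.29·1 + 0.37·h(Product)
Solving: h(Product) = 0.4603.
Starting from Product, the probability is 0.4603.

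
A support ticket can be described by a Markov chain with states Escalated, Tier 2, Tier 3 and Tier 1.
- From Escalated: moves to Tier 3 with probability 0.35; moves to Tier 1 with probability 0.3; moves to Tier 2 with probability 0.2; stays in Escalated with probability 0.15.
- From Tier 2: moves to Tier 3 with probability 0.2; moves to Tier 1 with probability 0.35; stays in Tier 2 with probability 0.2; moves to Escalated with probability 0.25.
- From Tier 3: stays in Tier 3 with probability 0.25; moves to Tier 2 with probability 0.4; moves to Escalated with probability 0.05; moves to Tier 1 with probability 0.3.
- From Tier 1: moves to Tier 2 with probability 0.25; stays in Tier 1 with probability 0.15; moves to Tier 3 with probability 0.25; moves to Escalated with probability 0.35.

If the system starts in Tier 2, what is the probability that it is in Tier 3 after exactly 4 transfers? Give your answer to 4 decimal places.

0.2568

Propagate the distribution vector 4 transfers from Tier 2.
After 0 transfers: (0.0000, 1.0000, 0.0000, 0.0000)
After 1 transfer: (0.2500, 0.2000, 0.2000, 0.3500)
After 2 transfers: (0.2200, 0.2575, 0.2650, 0.2575)
After 3 transfers: (0.2008, 0.2659, 0.2591, 0.2743)
After 4 transfers: (0.2055, 0.2655, 0.2568, 0.2722)
P(in Tier 3 after 4 transfers) = 0.2568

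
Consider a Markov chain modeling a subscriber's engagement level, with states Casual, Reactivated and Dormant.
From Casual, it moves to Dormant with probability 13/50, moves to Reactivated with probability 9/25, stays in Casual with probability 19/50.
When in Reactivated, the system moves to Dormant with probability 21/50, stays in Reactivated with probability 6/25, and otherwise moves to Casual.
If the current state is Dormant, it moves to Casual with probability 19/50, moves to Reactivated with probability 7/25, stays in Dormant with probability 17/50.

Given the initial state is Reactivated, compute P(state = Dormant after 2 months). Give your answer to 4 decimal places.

0.3320

Sum over the intermediate state after 1 month:
P = P(Reactivated→Casual)·P(Casual→Dormant) + P(Reactivated→Reactivated)·P(Reactivated→Dormant) + P(Reactivated→Dormant)·P(Dormant→Dormant)
  = 0.34×0.26 + 0.24×0.42 + 0.42×0.34
  = 0.0884 + 0.1008 + 0.1428 = 0.3320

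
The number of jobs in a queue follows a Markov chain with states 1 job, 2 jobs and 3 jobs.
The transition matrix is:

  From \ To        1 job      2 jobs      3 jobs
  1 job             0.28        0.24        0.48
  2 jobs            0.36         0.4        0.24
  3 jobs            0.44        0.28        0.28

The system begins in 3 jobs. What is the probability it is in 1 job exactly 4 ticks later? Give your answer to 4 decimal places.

0.3581

Propagate the distribution vector 4 ticks from 3 jobs.
After 0 ticks: (0.0000, 0.0000, 1.0000)
After 1 tick: (0.4400, 0.2800, 0.2800)
After 2 ticks: (0.3472, 0.2960, 0.3568)
After 3 ticks: (0.3608, 0.3016, 0.3376)
After 4 ticks: (0.3581, 0.3018, 0.3401)
P(in 1 job after 4 ticks) = 0.3581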